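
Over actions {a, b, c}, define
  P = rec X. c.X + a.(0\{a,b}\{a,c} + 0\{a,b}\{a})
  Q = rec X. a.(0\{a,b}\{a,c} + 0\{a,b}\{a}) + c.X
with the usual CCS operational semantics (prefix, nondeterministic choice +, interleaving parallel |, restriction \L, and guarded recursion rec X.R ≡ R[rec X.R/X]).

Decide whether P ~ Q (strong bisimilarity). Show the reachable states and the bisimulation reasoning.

P's transition system — 2 states:
  m0 = rec X. c.X + a.(0\{a,b}\{a,c} + 0\{a,b}\{a}) :: ··a··> m1, ··c··> m0
  m1 = 0\{a,b}\{a,c} + 0\{a,b}\{a} :: deadlocked
Q's transition system — 2 states:
  n0 = rec X. a.(0\{a,b}\{a,c} + 0\{a,b}\{a}) + c.X :: ··a··> n1, ··c··> n0
  n1 = 0\{a,b}\{a,c} + 0\{a,b}\{a} :: deadlocked
Bisimilarity quotient blocks:
  B0 = {m0, n0}
  B1 = {m1, n1}
m0 ∈ B0, n0 ∈ B0 → same block

YES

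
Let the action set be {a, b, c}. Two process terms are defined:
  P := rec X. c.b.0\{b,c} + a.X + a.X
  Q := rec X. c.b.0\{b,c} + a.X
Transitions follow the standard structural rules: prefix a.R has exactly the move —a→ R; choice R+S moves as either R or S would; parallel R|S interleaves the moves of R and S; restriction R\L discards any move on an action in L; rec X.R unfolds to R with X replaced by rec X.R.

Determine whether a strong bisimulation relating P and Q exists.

YES

Reachable graph of P (3 states):
  u0 = rec X. c.b.0\{b,c} + a.X + a.X :: --a--▸ u0, --c--▸ u1
  u1 = b.0\{b,c} :: --b--▸ u2
  u2 = 0\{b,c} :: ∅
Reachable graph of Q (3 states):
  v0 = rec X. c.b.0\{b,c} + a.X :: --a--▸ v0, --c--▸ v1
  v1 = b.0\{b,c} :: --b--▸ v2
  v2 = 0\{b,c} :: ∅
Coarsest stable partition (strong bisimilarity classes):
  B0 = {u0, v0}
  B1 = {u1, v1}
  B2 = {u2, v2}
u0 ∈ B0, v0 ∈ B0 → same block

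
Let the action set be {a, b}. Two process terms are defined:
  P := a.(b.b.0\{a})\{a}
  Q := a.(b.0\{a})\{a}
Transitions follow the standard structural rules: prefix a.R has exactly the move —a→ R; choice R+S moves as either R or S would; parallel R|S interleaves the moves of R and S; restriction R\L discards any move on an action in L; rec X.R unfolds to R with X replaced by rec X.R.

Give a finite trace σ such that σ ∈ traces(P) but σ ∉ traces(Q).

P's transition system — 4 states:
  u0 = a.(b.b.0\{a})\{a} | -a-> u1
  u1 = (b.b.0\{a})\{a} | -b-> u2
  u2 = (b.0\{a})\{a} | -b-> u3
  u3 = 0\{a}\{a} | stopped
Q's transition system — 3 states:
  v0 = a.(b.0\{a})\{a} | -a-> v1
  v1 = (b.0\{a})\{a} | -b-> v2
  v2 = 0\{a}\{a} | stopped
Executing abb from P (initial set {u0}):
  after a @ step 1: {u1}
  after b @ step 2: {u2}
  after b @ step 3: {u3}
  ✓ P
Executing abb from Q (initial set {v0}):
  after a @ step 1: {v1}
  after b @ step 2: {v2}
  after b @ step 3: ∅ (Q stuck)

abb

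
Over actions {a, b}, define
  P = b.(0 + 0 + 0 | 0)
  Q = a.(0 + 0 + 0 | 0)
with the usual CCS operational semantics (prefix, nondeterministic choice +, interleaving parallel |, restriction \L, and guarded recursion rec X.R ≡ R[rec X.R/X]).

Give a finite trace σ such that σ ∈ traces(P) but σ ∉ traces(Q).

b

Reachable graph of P (2 states):
  m0 = b.(0 + 0 + 0 | 0) → -b-> m1
  m1 = 0 + 0 + 0 | 0 → ∅
Reachable graph of Q (2 states):
  n0 = a.(0 + 0 + 0 | 0) → -a-> n1
  n1 = 0 + 0 + 0 | 0 → ∅
Trace ⟨b⟩ through P, begin at {m0}:
  [1] b ⇒ {m1}
  P completes σ.
Trace ⟨b⟩ through Q, begin at {n0}:
  [1] b ⇒ no successor for Q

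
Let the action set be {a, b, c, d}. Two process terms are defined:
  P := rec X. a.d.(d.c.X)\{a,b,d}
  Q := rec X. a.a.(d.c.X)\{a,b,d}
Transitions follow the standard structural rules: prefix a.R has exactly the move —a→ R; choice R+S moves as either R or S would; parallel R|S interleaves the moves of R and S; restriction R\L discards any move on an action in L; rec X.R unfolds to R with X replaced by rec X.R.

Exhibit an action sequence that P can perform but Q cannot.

ad

LTS(P): 3 reachable states
  m0 = rec X. a.d.(d.c.X)\{a,b,d} → =a=> m1
  m1 = d.(d.c.(rec X. a.d.(d.c.X)\{a,b,d}))\{a,b,d} → =d=> m2
  m2 = (d.c.(rec X. a.d.(d.c.X)\{a,b,d}))\{a,b,d} → ∅
LTS(Q): 3 reachable states
  n0 = rec X. a.a.(d.c.X)\{a,b,d} → =a=> n1
  n1 = a.(d.c.(rec X. a.a.(d.c.X)\{a,b,d}))\{a,b,d} → =a=> n2
  n2 = (d.c.(rec X. a.a.(d.c.X)\{a,b,d}))\{a,b,d} → ∅
Trace ⟨ad⟩ through P, begin at {m0}:
  step 1 (a): {m1}
  step 2 (d): {m2}
  — P admits the full trace.
Trace ⟨ad⟩ through Q, begin at {n0}:
  step 1 (a): {n1}
  step 2 (d): no successor for Q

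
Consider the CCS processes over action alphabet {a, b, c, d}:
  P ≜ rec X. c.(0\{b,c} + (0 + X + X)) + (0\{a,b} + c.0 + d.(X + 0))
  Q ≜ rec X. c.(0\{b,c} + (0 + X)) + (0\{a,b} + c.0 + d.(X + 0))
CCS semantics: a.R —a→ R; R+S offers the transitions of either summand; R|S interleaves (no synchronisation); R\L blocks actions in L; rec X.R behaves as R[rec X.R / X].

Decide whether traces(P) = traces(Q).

LTS(P): 4 reachable states
  s0 = rec X. c.(0\{b,c} + (0 + X + X)) + (0\{a,b} + c.0 + d.(X + 0)) | -c-> s1, -c-> s2, -d-> s3
  s1 = 0 | ∅
  s2 = 0\{b,c} + (0 + (rec X. c.(0\{b,c} + (0 + X + X)) + (0\{a,b} + c.0 + d.(X + 0))) + (rec X. c.(0\{b,c} + (0 + X + X)) + (0\{a,b} + c.0 + d.(X + 0)))) | -c-> s1, -c-> s2, -d-> s3
  s3 = (rec X. c.(0\{b,c} + (0 + X + X)) + (0\{a,b} + c.0 + d.(X + 0))) + 0 | -c-> s1, -c-> s2, -d-> s3
LTS(Q): 4 reachable states
  t0 = rec X. c.(0\{b,c} + (0 + X)) + (0\{a,b} + c.0 + d.(X + 0)) | -c-> t1, -c-> t2, -d-> t3
  t1 = 0 | ∅
  t2 = 0\{b,c} + (0 + (rec X. c.(0\{b,c} + (0 + X)) + (0\{a,b} + c.0 + d.(X + 0)))) | -c-> t1, -c-> t2, -d-> t3
  t3 = (rec X. c.(0\{b,c} + (0 + X)) + (0\{a,b} + c.0 + d.(X + 0))) + 0 | -c-> t1, -c-> t2, -d-> t3
Coarsest stable partition (strong bisimilarity classes):
  B0 = {s0, s2, s3, t0, t2, t3}
  B1 = {s1, t1}
s0 ∈ B0, t0 ∈ B0 → same block
Bisimilar ⇒ trace-equivalent.

YES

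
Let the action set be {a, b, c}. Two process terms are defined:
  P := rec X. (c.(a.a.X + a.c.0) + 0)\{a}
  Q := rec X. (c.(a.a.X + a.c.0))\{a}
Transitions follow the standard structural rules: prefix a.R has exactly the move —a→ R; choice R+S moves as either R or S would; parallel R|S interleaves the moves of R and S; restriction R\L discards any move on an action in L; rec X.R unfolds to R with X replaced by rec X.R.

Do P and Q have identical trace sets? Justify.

LTS(P): 2 reachable states
  m0 = rec X. (c.(a.a.X + a.c.0) + 0)\{a} → --c--▸ m1
  m1 = (a.a.(rec X. (c.(a.a.X + a.c.0) + 0)\{a}) + a.c.0)\{a} → ∅
LTS(Q): 2 reachable states
  n0 = rec X. (c.(a.a.X + a.c.0))\{a} → --c--▸ n1
  n1 = (a.a.(rec X. (c.(a.a.X + a.c.0))\{a}) + a.c.0)\{a} → ∅
Coarsest stable partition (strong bisimilarity classes):
  B0 = {m0, n0}
  B1 = {m1, n1}
m0 ∈ B0, n0 ∈ B0 → same block
Bisimilar ⇒ trace-equivalent.

trace-equivalent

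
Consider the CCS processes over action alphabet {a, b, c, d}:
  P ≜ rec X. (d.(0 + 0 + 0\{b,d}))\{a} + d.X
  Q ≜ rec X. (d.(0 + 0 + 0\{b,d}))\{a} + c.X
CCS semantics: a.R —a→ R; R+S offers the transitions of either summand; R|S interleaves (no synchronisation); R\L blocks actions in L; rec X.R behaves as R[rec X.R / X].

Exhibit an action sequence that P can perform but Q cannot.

dd

LTS(P): 2 reachable states
  m0 = rec X. (d.(0 + 0 + 0\{b,d}))\{a} + d.X has moves --d--▸ m0, --d--▸ m1
  m1 = (0 + 0 + 0\{b,d})\{a} has moves (no moves)
LTS(Q): 2 reachable states
  n0 = rec X. (d.(0 + 0 + 0\{b,d}))\{a} + c.X has moves --c--▸ n0, --d--▸ n1
  n1 = (0 + 0 + 0\{b,d})\{a} has moves (no moves)
Run σ = ⟨dd⟩ on P: start {m0}
  step 1 (d): {m0, m1}
  step 2 (d): {m0, m1}
  ✓ P
Run σ = ⟨dd⟩ on Q: start {n0}
  step 1 (d): {n1}
  step 2 (d): ∅  — Q cannot continue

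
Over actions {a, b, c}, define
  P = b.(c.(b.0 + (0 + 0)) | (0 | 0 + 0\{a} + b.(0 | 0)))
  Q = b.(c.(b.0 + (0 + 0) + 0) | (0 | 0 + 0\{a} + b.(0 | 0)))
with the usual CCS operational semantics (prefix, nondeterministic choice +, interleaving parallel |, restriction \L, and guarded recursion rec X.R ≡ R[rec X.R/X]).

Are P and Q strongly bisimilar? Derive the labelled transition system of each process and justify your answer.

P's transition system — 7 states:
  p0 = b.(c.(b.0 + (0 + 0)) | (0 | 0 + 0\{a} + b.(0 | 0))) has moves ··b··> p1
  p1 = c.(b.0 + (0 + 0)) | (0 | 0 + 0\{a} + b.(0 | 0)) has moves ··b··> p2, ··c··> p3
  p2 = c.(b.0 + (0 + 0)) | (0 | 0) has moves ··c··> p4
  p3 = (b.0 + (0 + 0)) | (0 | 0 + 0\{a} + b.(0 | 0)) has moves ··b··> p4, ··b··> p5
  p4 = (b.0 + (0 + 0)) | (0 | 0) has moves ··b··> p6
  p5 = 0 | (0 | 0 + 0\{a} + b.(0 | 0)) has moves ··b··> p6
  p6 = 0 | (0 | 0) has moves ·
Q's transition system — 7 states:
  q0 = b.(c.(b.0 + (0 + 0) + 0) | (0 | 0 + 0\{a} + b.(0 | 0))) has moves ··b··> q1
  q1 = c.(b.0 + (0 + 0) + 0) | (0 | 0 + 0\{a} + b.(0 | 0)) has moves ··b··> q2, ··c··> q3
  q2 = c.(b.0 + (0 + 0) + 0) | (0 | 0) has moves ··c··> q4
  q3 = (b.0 + (0 + 0) + 0) | (0 | 0 + 0\{a} + b.(0 | 0)) has moves ··b··> q4, ··b··> q5
  q4 = (b.0 + (0 + 0) + 0) | (0 | 0) has moves ··b··> q6
  q5 = 0 | (0 | 0 + 0\{a} + b.(0 | 0)) has moves ··b··> q6
  q6 = 0 | (0 | 0) has moves ·
Coarsest stable partition (strong bisimilarity classes):
  B0 = {p0, q0}
  B1 = {p1, q1}
  B2 = {p3, q3}
  B3 = {p4, p5, q4, q5}
  B4 = {p6, q6}
  B5 = {p2, q2}
p0 ∈ B0, q0 ∈ B0 → same block

bisimilar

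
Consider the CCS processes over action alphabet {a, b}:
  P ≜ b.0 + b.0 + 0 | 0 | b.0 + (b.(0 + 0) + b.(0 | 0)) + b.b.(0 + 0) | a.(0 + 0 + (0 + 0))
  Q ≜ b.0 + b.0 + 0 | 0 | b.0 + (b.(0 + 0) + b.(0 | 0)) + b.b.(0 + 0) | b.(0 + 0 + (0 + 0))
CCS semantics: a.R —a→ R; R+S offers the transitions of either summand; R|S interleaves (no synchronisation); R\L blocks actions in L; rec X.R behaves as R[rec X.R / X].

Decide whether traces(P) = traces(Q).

P's transition system — 10 states:
  u0 = b.0 + b.0 + 0 | 0 | b.0 + (b.(0 + 0) + b.(0 | 0)) + b.b.(0 + 0) | a.(0 + 0 + (0 + 0)) :: =a=> u1, =b=> u2, =b=> u3, =b=> u4, =b=> u5, =b=> u6
  u1 = b.b.(0 + 0) | (0 + 0 + (0 + 0)) :: =b=> u7
  u2 = 0 :: deadlocked
  u3 = 0 + 0 :: deadlocked
  u4 = 0 | 0 :: deadlocked
  u5 = 0 | 0 | 0 :: deadlocked
  u6 = b.(0 + 0) | a.(0 + 0 + (0 + 0)) :: =a=> u7, =b=> u8
  u7 = b.(0 + 0) | (0 + 0 + (0 + 0)) :: =b=> u9
  u8 = (0 + 0) | a.(0 + 0 + (0 + 0)) :: =a=> u9
  u9 = (0 + 0) | (0 + 0 + (0 + 0)) :: deadlocked
Q's transition system — 10 states:
  v0 = b.0 + b.0 + 0 | 0 | b.0 + (b.(0 + 0) + b.(0 | 0)) + b.b.(0 + 0) | b.(0 + 0 + (0 + 0)) :: =b=> v1, =b=> v2, =b=> v3, =b=> v4, =b=> v5, =b=> v6
  v1 = 0 :: deadlocked
  v2 = 0 + 0 :: deadlocked
  v3 = 0 | 0 :: deadlocked
  v4 = 0 | 0 | 0 :: deadlocked
  v5 = b.(0 + 0) | b.(0 + 0 + (0 + 0)) :: =b=> v7, =b=> v8
  v6 = b.b.(0 + 0) | (0 + 0 + (0 + 0)) :: =b=> v8
  v7 = (0 + 0) | b.(0 + 0 + (0 + 0)) :: =b=> v9
  v8 = b.(0 + 0) | (0 + 0 + (0 + 0)) :: =b=> v9
  v9 = (0 + 0) | (0 + 0 + (0 + 0)) :: deadlocked
Executing a from P (initial set {u0}):
  after a @ step 1: {u1}
  P completes σ.
Executing a from Q (initial set {v0}):
  after a @ step 1: no successor for Q

NO — witness ⟨a⟩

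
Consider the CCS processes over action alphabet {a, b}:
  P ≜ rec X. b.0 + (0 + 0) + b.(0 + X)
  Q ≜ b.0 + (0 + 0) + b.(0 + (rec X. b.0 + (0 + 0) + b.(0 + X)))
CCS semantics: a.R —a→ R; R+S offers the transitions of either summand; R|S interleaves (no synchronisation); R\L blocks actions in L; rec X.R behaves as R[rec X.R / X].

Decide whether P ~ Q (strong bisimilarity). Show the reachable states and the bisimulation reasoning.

LTS(P): 3 reachable states
  s0 = rec X. b.0 + (0 + 0) + b.(0 + X) :: —b→ s1, —b→ s2
  s1 = 0 :: (no moves)
  s2 = 0 + (rec X. b.0 + (0 + 0) + b.(0 + X)) :: —b→ s1, —b→ s2
LTS(Q): 3 reachable states
  t0 = b.0 + (0 + 0) + b.(0 + (rec X. b.0 + (0 + 0) + b.(0 + X))) :: —b→ t1, —b→ t2
  t1 = 0 :: (no moves)
  t2 = 0 + (rec X. b.0 + (0 + 0) + b.(0 + X)) :: —b→ t1, —b→ t2
Bisimilarity quotient blocks:
  B0 = {s0, s2, t0, t2}
  B1 = {s1, t1}
s0 ∈ B0, t0 ∈ B0 → same block

YES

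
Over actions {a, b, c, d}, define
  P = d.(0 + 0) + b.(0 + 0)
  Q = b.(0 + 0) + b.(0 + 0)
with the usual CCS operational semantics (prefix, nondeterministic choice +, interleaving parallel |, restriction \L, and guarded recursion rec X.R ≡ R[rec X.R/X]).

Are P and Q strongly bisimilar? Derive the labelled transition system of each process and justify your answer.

LTS(P): 2 reachable states
  m0 = d.(0 + 0) + b.(0 + 0) | --b--▸ m1, --d--▸ m1
  m1 = 0 + 0 | (no moves)
LTS(Q): 2 reachable states
  n0 = b.(0 + 0) + b.(0 + 0) | --b--▸ n1
  n1 = 0 + 0 | (no moves)
Partition-refinement fixed point:
  B0 = {m0}
  B1 = {m1, n1}
  B2 = {n0}
m0 ∈ B0, n0 ∈ B2 → different blocks

not bisimilar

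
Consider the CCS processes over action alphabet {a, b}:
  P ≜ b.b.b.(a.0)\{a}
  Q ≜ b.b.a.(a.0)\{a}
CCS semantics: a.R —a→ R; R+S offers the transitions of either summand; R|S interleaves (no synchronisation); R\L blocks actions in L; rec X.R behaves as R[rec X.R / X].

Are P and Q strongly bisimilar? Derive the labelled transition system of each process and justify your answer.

NO

Reachable graph of P (4 states):
  m0 = b.b.b.(a.0)\{a} | ··b··> m1
  m1 = b.b.(a.0)\{a} | ··b··> m2
  m2 = b.(a.0)\{a} | ··b··> m3
  m3 = (a.0)\{a} | (no moves)
Reachable graph of Q (4 states):
  n0 = b.b.a.(a.0)\{a} | ··b··> n1
  n1 = b.a.(a.0)\{a} | ··b··> n2
  n2 = a.(a.0)\{a} | ··a··> n3
  n3 = (a.0)\{a} | (no moves)
Coarsest stable partition (strong bisimilarity classes):
  B0 = {m0}
  B1 = {m1}
  B2 = {m2}
  B3 = {m3, n3}
  B4 = {n0}
  B5 = {n1}
  B6 = {n2}
m0 ∈ B0, n0 ∈ B4 → different blocks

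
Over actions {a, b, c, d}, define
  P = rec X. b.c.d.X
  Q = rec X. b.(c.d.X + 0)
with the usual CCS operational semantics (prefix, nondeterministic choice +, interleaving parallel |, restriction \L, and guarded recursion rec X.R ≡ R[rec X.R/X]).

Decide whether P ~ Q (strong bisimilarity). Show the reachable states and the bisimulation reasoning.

P's transition system — 3 states:
  m0 = rec X. b.c.d.X → -b-> m1
  m1 = c.d.(rec X. b.c.d.X) → -c-> m2
  m2 = d.(rec X. b.c.d.X) → -d-> m0
Q's transition system — 3 states:
  n0 = rec X. b.(c.d.X + 0) → -b-> n1
  n1 = c.d.(rec X. b.(c.d.X + 0)) + 0 → -c-> n2
  n2 = d.(rec X. b.(c.d.X + 0)) → -d-> n0
Partition-refinement fixed point:
  B0 = {m0, n0}
  B1 = {m1, n1}
  B2 = {m2, n2}
m0 ∈ B0, n0 ∈ B0 → same block

P ~ Q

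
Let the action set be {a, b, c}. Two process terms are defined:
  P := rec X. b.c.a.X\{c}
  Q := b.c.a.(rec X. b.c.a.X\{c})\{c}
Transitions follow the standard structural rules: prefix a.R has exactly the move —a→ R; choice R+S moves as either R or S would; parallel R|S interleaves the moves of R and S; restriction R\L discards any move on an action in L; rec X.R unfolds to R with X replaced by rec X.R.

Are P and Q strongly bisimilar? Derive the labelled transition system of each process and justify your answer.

P's transition system — 5 states:
  u0 = rec X. b.c.a.X\{c} has moves ··b··> u1
  u1 = c.a.(rec X. b.c.a.X\{c})\{c} has moves ··c··> u2
  u2 = a.(rec X. b.c.a.X\{c})\{c} has moves ··a··> u3
  u3 = (rec X. b.c.a.X\{c})\{c} has moves ··b··> u4
  u4 = (c.a.(rec X. b.c.a.X\{c})\{c})\{c} has moves stopped
Q's transition system — 5 states:
  v0 = b.c.a.(rec X. b.c.a.X\{c})\{c} has moves ··b··> v1
  v1 = c.a.(rec X. b.c.a.X\{c})\{c} has moves ··c··> v2
  v2 = a.(rec X. b.c.a.X\{c})\{c} has moves ··a··> v3
  v3 = (rec X. b.c.a.X\{c})\{c} has moves ··b··> v4
  v4 = (c.a.(rec X. b.c.a.X\{c})\{c})\{c} has moves stopped
Bisimilarity quotient blocks:
  B0 = {u0, v0}
  B1 = {u1, v1}
  B2 = {u2, v2}
  B3 = {u3, v3}
  B4 = {u4, v4}
u0 ∈ B0, v0 ∈ B0 → same block

YES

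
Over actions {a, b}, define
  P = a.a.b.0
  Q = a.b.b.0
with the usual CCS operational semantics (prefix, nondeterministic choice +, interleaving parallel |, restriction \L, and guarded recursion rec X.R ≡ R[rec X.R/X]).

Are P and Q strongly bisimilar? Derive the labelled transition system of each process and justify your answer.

P ≁ Q

LTS(P): 4 reachable states
  s0 = a.a.b.0 ⊢ ··a··> s1
  s1 = a.b.0 ⊢ ··a··> s2
  s2 = b.0 ⊢ ··b··> s3
  s3 = 0 ⊢ ·
LTS(Q): 4 reachable states
  t0 = a.b.b.0 ⊢ ··a··> t1
  t1 = b.b.0 ⊢ ··b··> t2
  t2 = b.0 ⊢ ··b··> t3
  t3 = 0 ⊢ ·
Bisimilarity quotient blocks:
  B0 = {s0}
  B1 = {s1}
  B2 = {s2, t2}
  B3 = {s3, t3}
  B4 = {t0}
  B5 = {t1}
s0 ∈ B0, t0 ∈ B4 → different blocks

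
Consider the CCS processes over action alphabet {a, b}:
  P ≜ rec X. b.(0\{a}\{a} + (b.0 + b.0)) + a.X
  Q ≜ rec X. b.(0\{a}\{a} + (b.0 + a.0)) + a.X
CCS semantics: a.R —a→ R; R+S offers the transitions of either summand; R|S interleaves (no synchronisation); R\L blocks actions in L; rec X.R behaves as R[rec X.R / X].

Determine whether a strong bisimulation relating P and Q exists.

not bisimilar

P's transition system — 3 states:
  m0 = rec X. b.(0\{a}\{a} + (b.0 + b.0)) + a.X ⊢ -a-> m0, -b-> m1
  m1 = 0\{a}\{a} + (b.0 + b.0) ⊢ -b-> m2
  m2 = 0 ⊢ ·
Q's transition system — 3 states:
  n0 = rec X. b.(0\{a}\{a} + (b.0 + a.0)) + a.X ⊢ -a-> n0, -b-> n1
  n1 = 0\{a}\{a} + (b.0 + a.0) ⊢ -a-> n2, -b-> n2
  n2 = 0 ⊢ ·
Partition-refinement fixed point:
  B0 = {m0}
  B1 = {m1}
  B2 = {m2, n2}
  B3 = {n0}
  B4 = {n1}
m0 ∈ B0, n0 ∈ B3 → different blocks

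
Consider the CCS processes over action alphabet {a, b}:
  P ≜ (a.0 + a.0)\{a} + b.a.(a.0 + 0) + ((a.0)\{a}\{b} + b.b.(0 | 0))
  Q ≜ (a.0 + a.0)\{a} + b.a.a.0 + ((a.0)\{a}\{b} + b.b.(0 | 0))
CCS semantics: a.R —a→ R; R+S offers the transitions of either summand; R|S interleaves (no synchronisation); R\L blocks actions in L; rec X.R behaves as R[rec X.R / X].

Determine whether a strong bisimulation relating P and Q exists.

bisimilar

LTS(P): 6 reachable states
  u0 = (a.0 + a.0)\{a} + b.a.(a.0 + 0) + ((a.0)\{a}\{b} + b.b.(0 | 0)) → ··b··> u1, ··b··> u2
  u1 = a.(a.0 + 0) → ··a··> u3
  u2 = b.(0 | 0) → ··b··> u4
  u3 = a.0 + 0 → ··a··> u5
  u4 = 0 | 0 → ∅
  u5 = 0 → ∅
LTS(Q): 6 reachable states
  v0 = (a.0 + a.0)\{a} + b.a.a.0 + ((a.0)\{a}\{b} + b.b.(0 | 0)) → ··b··> v1, ··b··> v2
  v1 = a.a.0 → ··a··> v3
  v2 = b.(0 | 0) → ··b··> v4
  v3 = a.0 → ··a··> v5
  v4 = 0 | 0 → ∅
  v5 = 0 → ∅
Partition-refinement fixed point:
  B0 = {u0, v0}
  B1 = {u1, v1}
  B2 = {u3, v3}
  B3 = {u4, u5, v4, v5}
  B4 = {u2, v2}
u0 ∈ B0, v0 ∈ B0 → same block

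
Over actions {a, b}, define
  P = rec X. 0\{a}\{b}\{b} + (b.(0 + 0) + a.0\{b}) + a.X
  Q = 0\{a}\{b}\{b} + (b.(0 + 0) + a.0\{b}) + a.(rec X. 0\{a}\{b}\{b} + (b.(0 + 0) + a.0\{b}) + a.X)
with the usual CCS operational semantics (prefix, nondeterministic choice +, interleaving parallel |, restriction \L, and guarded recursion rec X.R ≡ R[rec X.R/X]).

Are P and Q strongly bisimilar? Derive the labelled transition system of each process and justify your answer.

P's transition system — 3 states:
  u0 = rec X. 0\{a}\{b}\{b} + (b.(0 + 0) + a.0\{b}) + a.X has moves -a-> u0, -a-> u1, -b-> u2
  u1 = 0\{b} has moves ·
  u2 = 0 + 0 has moves ·
Q's transition system — 4 states:
  v0 = 0\{a}\{b}\{b} + (b.(0 + 0) + a.0\{b}) + a.(rec X. 0\{a}\{b}\{b} + (b.(0 + 0) + a.0\{b}) + a.X) has moves -a-> v1, -a-> v2, -b-> v3
  v1 = 0\{b} has moves ·
  v2 = rec X. 0\{a}\{b}\{b} + (b.(0 + 0) + a.0\{b}) + a.X has moves -a-> v1, -a-> v2, -b-> v3
  v3 = 0 + 0 has moves ·
Coarsest stable partition (strong bisimilarity classes):
  B0 = {u0, v0, v2}
  B1 = {u1, u2, v1, v3}
u0 ∈ B0, v0 ∈ B0 → same block

P ~ Q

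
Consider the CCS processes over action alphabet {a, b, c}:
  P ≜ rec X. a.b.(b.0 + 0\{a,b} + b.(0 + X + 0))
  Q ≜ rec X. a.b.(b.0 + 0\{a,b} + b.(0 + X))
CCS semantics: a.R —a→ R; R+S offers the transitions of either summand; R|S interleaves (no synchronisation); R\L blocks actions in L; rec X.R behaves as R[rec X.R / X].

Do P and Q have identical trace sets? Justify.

traces(P) = traces(Q)

Reachable graph of P (5 states):
  u0 = rec X. a.b.(b.0 + 0\{a,b} + b.(0 + X + 0)) has moves —a→ u1
  u1 = b.(b.0 + 0\{a,b} + b.(0 + (rec X. a.b.(b.0 + 0\{a,b} + b.(0 + X + 0))) + 0)) has moves —b→ u2
  u2 = b.0 + 0\{a,b} + b.(0 + (rec X. a.b.(b.0 + 0\{a,b} + b.(0 + X + 0))) + 0) has moves —b→ u3, —b→ u4
  u3 = 0 has moves ∅
  u4 = 0 + (rec X. a.b.(b.0 + 0\{a,b} + b.(0 + X + 0))) + 0 has moves —a→ u1
Reachable graph of Q (5 states):
  v0 = rec X. a.b.(b.0 + 0\{a,b} + b.(0 + X)) has moves —a→ v1
  v1 = b.(b.0 + 0\{a,b} + b.(0 + (rec X. a.b.(b.0 + 0\{a,b} + b.(0 + X))))) has moves —b→ v2
  v2 = b.0 + 0\{a,b} + b.(0 + (rec X. a.b.(b.0 + 0\{a,b} + b.(0 + X)))) has moves —b→ v3, —b→ v4
  v3 = 0 has moves ∅
  v4 = 0 + (rec X. a.b.(b.0 + 0\{a,b} + b.(0 + X))) has moves —a→ v1
Partition-refinement fixed point:
  B0 = {u0, u4, v0, v4}
  B1 = {u1, v1}
  B2 = {u2, v2}
  B3 = {u3, v3}
u0 ∈ B0, v0 ∈ B0 → same block
Bisimilar ⇒ trace-equivalent.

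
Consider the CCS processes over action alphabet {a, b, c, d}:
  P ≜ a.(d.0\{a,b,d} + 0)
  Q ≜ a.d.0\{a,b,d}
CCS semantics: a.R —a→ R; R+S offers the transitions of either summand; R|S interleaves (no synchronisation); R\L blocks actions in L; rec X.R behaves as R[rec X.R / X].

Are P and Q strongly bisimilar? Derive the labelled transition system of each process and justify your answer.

P's transition system — 3 states:
  m0 = a.(d.0\{a,b,d} + 0) :: =a=> m1
  m1 = d.0\{a,b,d} + 0 :: =d=> m2
  m2 = 0\{a,b,d} :: ·
Q's transition system — 3 states:
  n0 = a.d.0\{a,b,d} :: =a=> n1
  n1 = d.0\{a,b,d} :: =d=> n2
  n2 = 0\{a,b,d} :: ·
Partition-refinement fixed point:
  B0 = {m0, n0}
  B1 = {m1, n1}
  B2 = {m2, n2}
m0 ∈ B0, n0 ∈ B0 → same block

bisimilar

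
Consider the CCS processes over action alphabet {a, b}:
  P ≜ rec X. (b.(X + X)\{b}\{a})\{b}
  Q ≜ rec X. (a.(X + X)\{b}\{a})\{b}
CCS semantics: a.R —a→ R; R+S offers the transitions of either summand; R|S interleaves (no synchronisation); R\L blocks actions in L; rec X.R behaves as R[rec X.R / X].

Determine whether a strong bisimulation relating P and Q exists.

LTS(P): 1 reachable states
  s0 = rec X. (b.(X + X)\{b}\{a})\{b} | deadlocked
LTS(Q): 2 reachable states
  t0 = rec X. (a.(X + X)\{b}\{a})\{b} | ··a··> t1
  t1 = ((rec X. (a.(X + X)\{b}\{a})\{b}) + (rec X. (a.(X + X)\{b}\{a})\{b}))\{b}\{a}\{b} | deadlocked
Coarsest stable partition (strong bisimilarity classes):
  B0 = {s0, t1}
  B1 = {t0}
s0 ∈ B0, t0 ∈ B1 → different blocks

P ≁ Q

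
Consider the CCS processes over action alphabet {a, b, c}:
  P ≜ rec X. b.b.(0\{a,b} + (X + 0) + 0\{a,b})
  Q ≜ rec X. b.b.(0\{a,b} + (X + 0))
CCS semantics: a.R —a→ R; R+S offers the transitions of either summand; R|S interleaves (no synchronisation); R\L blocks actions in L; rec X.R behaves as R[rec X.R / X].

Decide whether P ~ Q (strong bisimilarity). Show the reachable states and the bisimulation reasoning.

YES

P's transition system — 3 states:
  s0 = rec X. b.b.(0\{a,b} + (X + 0) + 0\{a,b}) ⊢ -b-> s1
  s1 = b.(0\{a,b} + ((rec X. b.b.(0\{a,b} + (X + 0) + 0\{a,b})) + 0) + 0\{a,b}) ⊢ -b-> s2
  s2 = 0\{a,b} + ((rec X. b.b.(0\{a,b} + (X + 0) + 0\{a,b})) + 0) + 0\{a,b} ⊢ -b-> s1
Q's transition system — 3 states:
  t0 = rec X. b.b.(0\{a,b} + (X + 0)) ⊢ -b-> t1
  t1 = b.(0\{a,b} + ((rec X. b.b.(0\{a,b} + (X + 0))) + 0)) ⊢ -b-> t2
  t2 = 0\{a,b} + ((rec X. b.b.(0\{a,b} + (X + 0))) + 0) ⊢ -b-> t1
Coarsest stable partition (strong bisimilarity classes):
  B0 = {s0, s1, s2, t0, t1, t2}
s0 ∈ B0, t0 ∈ B0 → same block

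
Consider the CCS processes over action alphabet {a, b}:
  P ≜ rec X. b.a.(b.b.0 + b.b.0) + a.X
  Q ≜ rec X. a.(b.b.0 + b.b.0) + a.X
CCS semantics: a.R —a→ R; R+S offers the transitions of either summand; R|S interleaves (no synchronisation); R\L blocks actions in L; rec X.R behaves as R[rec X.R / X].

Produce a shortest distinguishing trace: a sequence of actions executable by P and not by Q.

LTS(P): 5 reachable states
  m0 = rec X. b.a.(b.b.0 + b.b.0) + a.X :: =a=> m0, =b=> m1
  m1 = a.(b.b.0 + b.b.0) :: =a=> m2
  m2 = b.b.0 + b.b.0 :: =b=> m3
  m3 = b.0 :: =b=> m4
  m4 = 0 :: (no moves)
LTS(Q): 4 reachable states
  n0 = rec X. a.(b.b.0 + b.b.0) + a.X :: =a=> n0, =a=> n1
  n1 = b.b.0 + b.b.0 :: =b=> n2
  n2 = b.0 :: =b=> n3
  n3 = 0 :: (no moves)
Run σ = ⟨b⟩ on P: start {m0}
  [1] b ⇒ {m1}
  — P admits the full trace.
Run σ = ⟨b⟩ on Q: start {n0}
  [1] b ⇒ ∅  — Q cannot continue

b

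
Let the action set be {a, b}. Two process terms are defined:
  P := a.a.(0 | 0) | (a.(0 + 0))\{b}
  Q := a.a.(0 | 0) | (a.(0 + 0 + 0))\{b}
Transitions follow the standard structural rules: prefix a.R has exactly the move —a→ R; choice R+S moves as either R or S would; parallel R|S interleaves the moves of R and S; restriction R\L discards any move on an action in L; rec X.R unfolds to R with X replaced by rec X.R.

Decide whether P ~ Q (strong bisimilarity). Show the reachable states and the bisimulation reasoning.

P ~ Q

LTS(P): 6 reachable states
  m0 = a.a.(0 | 0) | (a.(0 + 0))\{b} :: -a-> m1, -a-> m2
  m1 = a.(0 | 0) | (a.(0 + 0))\{b} :: -a-> m3, -a-> m4
  m2 = a.a.(0 | 0) | (0 + 0)\{b} :: -a-> m4
  m3 = 0 | 0 | (a.(0 + 0))\{b} :: -a-> m5
  m4 = a.(0 | 0) | (0 + 0)\{b} :: -a-> m5
  m5 = 0 | 0 | (0 + 0)\{b} :: deadlocked
LTS(Q): 6 reachable states
  n0 = a.a.(0 | 0) | (a.(0 + 0 + 0))\{b} :: -a-> n1, -a-> n2
  n1 = a.(0 | 0) | (a.(0 + 0 + 0))\{b} :: -a-> n3, -a-> n4
  n2 = a.a.(0 | 0) | (0 + 0 + 0)\{b} :: -a-> n4
  n3 = 0 | 0 | (a.(0 + 0 + 0))\{b} :: -a-> n5
  n4 = a.(0 | 0) | (0 + 0 + 0)\{b} :: -a-> n5
  n5 = 0 | 0 | (0 + 0 + 0)\{b} :: deadlocked
Bisimilarity quotient blocks:
  B0 = {m0, n0}
  B1 = {m1, m2, n1, n2}
  B2 = {m3, m4, n3, n4}
  B3 = {m5, n5}
m0 ∈ B0, n0 ∈ B0 → same block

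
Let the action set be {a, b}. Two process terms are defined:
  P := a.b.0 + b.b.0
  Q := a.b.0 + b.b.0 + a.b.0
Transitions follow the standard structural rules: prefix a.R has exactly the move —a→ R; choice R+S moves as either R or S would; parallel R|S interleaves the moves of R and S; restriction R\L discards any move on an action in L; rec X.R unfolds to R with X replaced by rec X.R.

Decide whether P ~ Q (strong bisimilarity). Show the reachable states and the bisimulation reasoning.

bisimilar

Reachable graph of P (3 states):
  u0 = a.b.0 + b.b.0 | ··a··> u1, ··b··> u1
  u1 = b.0 | ··b··> u2
  u2 = 0 | ∅
Reachable graph of Q (3 states):
  v0 = a.b.0 + b.b.0 + a.b.0 | ··a··> v1, ··b··> v1
  v1 = b.0 | ··b··> v2
  v2 = 0 | ∅
Coarsest stable partition (strong bisimilarity classes):
  B0 = {u0, v0}
  B1 = {u1, v1}
  B2 = {u2, v2}
u0 ∈ B0, v0 ∈ B0 → same block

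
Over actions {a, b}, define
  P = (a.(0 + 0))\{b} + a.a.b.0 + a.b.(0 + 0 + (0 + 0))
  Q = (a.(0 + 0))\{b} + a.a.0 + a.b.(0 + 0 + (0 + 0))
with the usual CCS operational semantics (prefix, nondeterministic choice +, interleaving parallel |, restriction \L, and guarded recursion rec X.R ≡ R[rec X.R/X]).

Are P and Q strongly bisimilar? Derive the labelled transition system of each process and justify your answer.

LTS(P): 7 reachable states
  u0 = (a.(0 + 0))\{b} + a.a.b.0 + a.b.(0 + 0 + (0 + 0)) | --a--▸ u1, --a--▸ u2, --a--▸ u3
  u1 = (0 + 0)\{b} | ∅
  u2 = a.b.0 | --a--▸ u4
  u3 = b.(0 + 0 + (0 + 0)) | --b--▸ u5
  u4 = b.0 | --b--▸ u6
  u5 = 0 + 0 + (0 + 0) | ∅
  u6 = 0 | ∅
LTS(Q): 6 reachable states
  v0 = (a.(0 + 0))\{b} + a.a.0 + a.b.(0 + 0 + (0 + 0)) | --a--▸ v1, --a--▸ v2, --a--▸ v3
  v1 = (0 + 0)\{b} | ∅
  v2 = a.0 | --a--▸ v4
  v3 = b.(0 + 0 + (0 + 0)) | --b--▸ v5
  v4 = 0 | ∅
  v5 = 0 + 0 + (0 + 0) | ∅
Partition-refinement fixed point:
  B0 = {u0}
  B1 = {u2}
  B2 = {u3, u4, v3}
  B3 = {u1, u5, u6, v1, v4, v5}
  B4 = {v0}
  B5 = {v2}
u0 ∈ B0, v0 ∈ B4 → different blocks

P ≁ Q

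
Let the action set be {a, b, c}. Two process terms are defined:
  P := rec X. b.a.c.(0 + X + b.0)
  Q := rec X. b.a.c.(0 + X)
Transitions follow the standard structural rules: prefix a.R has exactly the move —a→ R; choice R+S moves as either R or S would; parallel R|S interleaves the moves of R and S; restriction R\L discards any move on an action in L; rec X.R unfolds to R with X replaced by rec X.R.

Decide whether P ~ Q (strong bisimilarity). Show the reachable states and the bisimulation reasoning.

NO

P's transition system — 5 states:
  s0 = rec X. b.a.c.(0 + X + b.0) has moves —b→ s1
  s1 = a.c.(0 + (rec X. b.a.c.(0 + X + b.0)) + b.0) has moves —a→ s2
  s2 = c.(0 + (rec X. b.a.c.(0 + X + b.0)) + b.0) has moves —c→ s3
  s3 = 0 + (rec X. b.a.c.(0 + X + b.0)) + b.0 has moves —b→ s1, —b→ s4
  s4 = 0 has moves ·
Q's transition system — 4 states:
  t0 = rec X. b.a.c.(0 + X) has moves —b→ t1
  t1 = a.c.(0 + (rec X. b.a.c.(0 + X))) has moves —a→ t2
  t2 = c.(0 + (rec X. b.a.c.(0 + X))) has moves —c→ t3
  t3 = 0 + (rec X. b.a.c.(0 + X)) has moves —b→ t1
Partition-refinement fixed point:
  B0 = {s0}
  B1 = {s1}
  B2 = {s2}
  B3 = {s3}
  B4 = {s4}
  B5 = {t0, t3}
  B6 = {t1}
  B7 = {t2}
s0 ∈ B0, t0 ∈ B5 → different blocks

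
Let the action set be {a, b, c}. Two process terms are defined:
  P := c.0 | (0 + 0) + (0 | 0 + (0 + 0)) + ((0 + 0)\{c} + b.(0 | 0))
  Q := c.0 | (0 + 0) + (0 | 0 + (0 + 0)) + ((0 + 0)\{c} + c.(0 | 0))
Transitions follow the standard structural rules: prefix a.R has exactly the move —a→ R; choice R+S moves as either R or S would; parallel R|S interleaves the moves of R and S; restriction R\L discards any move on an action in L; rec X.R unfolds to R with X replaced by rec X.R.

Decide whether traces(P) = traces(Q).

Reachable graph of P (3 states):
  u0 = c.0 | (0 + 0) + (0 | 0 + (0 + 0)) + ((0 + 0)\{c} + b.(0 | 0)) has moves ··b··> u1, ··c··> u2
  u1 = 0 | 0 has moves ∅
  u2 = 0 | (0 + 0) has moves ∅
Reachable graph of Q (3 states):
  v0 = c.0 | (0 + 0) + (0 | 0 + (0 + 0)) + ((0 + 0)\{c} + c.(0 | 0)) has moves ··c··> v1, ··c··> v2
  v1 = 0 | (0 + 0) has moves ∅
  v2 = 0 | 0 has moves ∅
Run σ = ⟨b⟩ on P: start {u0}
  [1] b ⇒ {u1}
  — P admits the full trace.
Run σ = ⟨b⟩ on Q: start {v0}
  [1] b ⇒ no successor for Q

NO — witness ⟨b⟩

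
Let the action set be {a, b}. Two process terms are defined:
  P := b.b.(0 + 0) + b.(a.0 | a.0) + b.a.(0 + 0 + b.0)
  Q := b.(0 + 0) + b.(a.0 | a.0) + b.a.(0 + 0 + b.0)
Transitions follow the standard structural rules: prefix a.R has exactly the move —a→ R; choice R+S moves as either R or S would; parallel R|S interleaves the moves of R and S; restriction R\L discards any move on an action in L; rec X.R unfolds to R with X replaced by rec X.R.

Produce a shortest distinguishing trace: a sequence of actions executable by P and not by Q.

bb

LTS(P): 10 reachable states
  u0 = b.b.(0 + 0) + b.(a.0 | a.0) + b.a.(0 + 0 + b.0) → —b→ u1, —b→ u2, —b→ u3
  u1 = a.(0 + 0 + b.0) → —a→ u4
  u2 = a.0 | a.0 → —a→ u5, —a→ u6
  u3 = b.(0 + 0) → —b→ u7
  u4 = 0 + 0 + b.0 → —b→ u8
  u5 = 0 | a.0 → —a→ u9
  u6 = a.0 | 0 → —a→ u9
  u7 = 0 + 0 → (no moves)
  u8 = 0 → (no moves)
  u9 = 0 | 0 → (no moves)
LTS(Q): 9 reachable states
  v0 = b.(0 + 0) + b.(a.0 | a.0) + b.a.(0 + 0 + b.0) → —b→ v1, —b→ v2, —b→ v3
  v1 = 0 + 0 → (no moves)
  v2 = a.(0 + 0 + b.0) → —a→ v4
  v3 = a.0 | a.0 → —a→ v5, —a→ v6
  v4 = 0 + 0 + b.0 → —b→ v7
  v5 = 0 | a.0 → —a→ v8
  v6 = a.0 | 0 → —a→ v8
  v7 = 0 → (no moves)
  v8 = 0 | 0 → (no moves)
Run σ = ⟨bb⟩ on P: start {u0}
  [1] b ⇒ {u1, u2, u3}
  [2] b ⇒ {u7}
  — P admits the full trace.
Run σ = ⟨bb⟩ on Q: start {v0}
  [1] b ⇒ {v1, v2, v3}
  [2] b ⇒ no successor for Q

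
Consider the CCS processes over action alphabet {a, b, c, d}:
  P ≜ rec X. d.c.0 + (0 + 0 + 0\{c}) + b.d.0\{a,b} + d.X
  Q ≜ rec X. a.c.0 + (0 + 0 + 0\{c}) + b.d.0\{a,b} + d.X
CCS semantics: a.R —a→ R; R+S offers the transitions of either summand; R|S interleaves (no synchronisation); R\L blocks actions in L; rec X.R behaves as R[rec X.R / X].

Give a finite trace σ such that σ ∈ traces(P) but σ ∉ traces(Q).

dc

LTS(P): 5 reachable states
  m0 = rec X. d.c.0 + (0 + 0 + 0\{c}) + b.d.0\{a,b} + d.X → =b=> m1, =d=> m0, =d=> m2
  m1 = d.0\{a,b} → =d=> m3
  m2 = c.0 → =c=> m4
  m3 = 0\{a,b} → stopped
  m4 = 0 → stopped
LTS(Q): 5 reachable states
  n0 = rec X. a.c.0 + (0 + 0 + 0\{c}) + b.d.0\{a,b} + d.X → =a=> n1, =b=> n2, =d=> n0
  n1 = c.0 → =c=> n3
  n2 = d.0\{a,b} → =d=> n4
  n3 = 0 → stopped
  n4 = 0\{a,b} → stopped
Run σ = ⟨dc⟩ on P: start {m0}
  after d @ step 1: {m0, m2}
  after c @ step 2: {m4}
  ✓ P
Run σ = ⟨dc⟩ on Q: start {n0}
  after d @ step 1: {n0}
  after c @ step 2: ∅  — Q cannot continue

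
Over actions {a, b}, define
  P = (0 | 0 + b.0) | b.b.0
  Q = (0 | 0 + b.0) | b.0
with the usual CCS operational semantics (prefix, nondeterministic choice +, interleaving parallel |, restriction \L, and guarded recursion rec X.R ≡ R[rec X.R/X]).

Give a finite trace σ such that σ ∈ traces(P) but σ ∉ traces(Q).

bbb

LTS(P): 6 reachable states
  p0 = (0 | 0 + b.0) | b.b.0 has moves -b-> p1, -b-> p2
  p1 = (0 | 0 + b.0) | b.0 has moves -b-> p3, -b-> p4
  p2 = 0 | b.b.0 has moves -b-> p4
  p3 = (0 | 0 + b.0) | 0 has moves -b-> p5
  p4 = 0 | b.0 has moves -b-> p5
  p5 = 0 | 0 has moves stopped
LTS(Q): 4 reachable states
  q0 = (0 | 0 + b.0) | b.0 has moves -b-> q1, -b-> q2
  q1 = (0 | 0 + b.0) | 0 has moves -b-> q3
  q2 = 0 | b.0 has moves -b-> q3
  q3 = 0 | 0 has moves stopped
Run σ = ⟨bbb⟩ on P: start {p0}
  step 1 (b): {p1, p2}
  step 2 (b): {p3, p4}
  step 3 (b): {p5}
  — P admits the full trace.
Run σ = ⟨bbb⟩ on Q: start {q0}
  step 1 (b): {q1, q2}
  step 2 (b): {q3}
  step 3 (b): no successor for Q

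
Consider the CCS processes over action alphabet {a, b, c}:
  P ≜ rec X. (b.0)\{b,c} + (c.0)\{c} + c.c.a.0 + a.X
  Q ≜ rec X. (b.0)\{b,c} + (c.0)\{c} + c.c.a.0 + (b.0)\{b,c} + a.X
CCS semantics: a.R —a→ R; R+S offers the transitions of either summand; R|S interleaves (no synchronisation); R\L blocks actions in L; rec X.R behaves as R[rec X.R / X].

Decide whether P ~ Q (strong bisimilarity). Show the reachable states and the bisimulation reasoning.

YES

Reachable graph of P (4 states):
  m0 = rec X. (b.0)\{b,c} + (c.0)\{c} + c.c.a.0 + a.X | =a=> m0, =c=> m1
  m1 = c.a.0 | =c=> m2
  m2 = a.0 | =a=> m3
  m3 = 0 | stopped
Reachable graph of Q (4 states):
  n0 = rec X. (b.0)\{b,c} + (c.0)\{c} + c.c.a.0 + (b.0)\{b,c} + a.X | =a=> n0, =c=> n1
  n1 = c.a.0 | =c=> n2
  n2 = a.0 | =a=> n3
  n3 = 0 | stopped
Coarsest stable partition (strong bisimilarity classes):
  B0 = {m0, n0}
  B1 = {m1, n1}
  B2 = {m2, n2}
  B3 = {m3, n3}
m0 ∈ B0, n0 ∈ B0 → same block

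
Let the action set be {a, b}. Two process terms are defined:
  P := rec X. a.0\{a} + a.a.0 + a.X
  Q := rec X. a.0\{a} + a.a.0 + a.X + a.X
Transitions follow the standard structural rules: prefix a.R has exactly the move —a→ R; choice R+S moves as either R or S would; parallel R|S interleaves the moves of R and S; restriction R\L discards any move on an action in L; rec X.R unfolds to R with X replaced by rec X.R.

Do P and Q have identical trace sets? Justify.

YES

P's transition system — 4 states:
  m0 = rec X. a.0\{a} + a.a.0 + a.X ⊢ ··a··> m0, ··a··> m1, ··a··> m2
  m1 = 0\{a} ⊢ (no moves)
  m2 = a.0 ⊢ ··a··> m3
  m3 = 0 ⊢ (no moves)
Q's transition system — 4 states:
  n0 = rec X. a.0\{a} + a.a.0 + a.X + a.X ⊢ ··a··> n0, ··a··> n1, ··a··> n2
  n1 = 0\{a} ⊢ (no moves)
  n2 = a.0 ⊢ ··a··> n3
  n3 = 0 ⊢ (no moves)
Coarsest stable partition (strong bisimilarity classes):
  B0 = {m0, n0}
  B1 = {m1, m3, n1, n3}
  B2 = {m2, n2}
m0 ∈ B0, n0 ∈ B0 → same block
Bisimilar ⇒ trace-equivalent.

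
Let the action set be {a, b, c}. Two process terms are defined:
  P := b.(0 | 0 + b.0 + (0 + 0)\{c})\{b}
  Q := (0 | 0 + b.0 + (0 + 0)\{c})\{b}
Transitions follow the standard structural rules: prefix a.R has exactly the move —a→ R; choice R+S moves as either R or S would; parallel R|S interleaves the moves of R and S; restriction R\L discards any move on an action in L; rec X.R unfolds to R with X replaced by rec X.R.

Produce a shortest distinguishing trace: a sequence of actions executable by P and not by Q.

b

LTS(P): 2 reachable states
  u0 = b.(0 | 0 + b.0 + (0 + 0)\{c})\{b} has moves =b=> u1
  u1 = (0 | 0 + b.0 + (0 + 0)\{c})\{b} has moves ·
LTS(Q): 1 reachable states
  v0 = (0 | 0 + b.0 + (0 + 0)\{c})\{b} has moves ·
Run σ = ⟨b⟩ on P: start {u0}
  after b @ step 1: {u1}
  — P admits the full trace.
Run σ = ⟨b⟩ on Q: start {v0}
  after b @ step 1: ∅  — Q cannot continue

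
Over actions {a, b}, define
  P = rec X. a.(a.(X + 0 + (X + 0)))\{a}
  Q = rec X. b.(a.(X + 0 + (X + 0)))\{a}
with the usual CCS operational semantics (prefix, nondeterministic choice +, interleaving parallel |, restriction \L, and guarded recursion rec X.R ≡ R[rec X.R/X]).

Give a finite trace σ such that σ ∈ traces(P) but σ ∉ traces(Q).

a

LTS(P): 2 reachable states
  p0 = rec X. a.(a.(X + 0 + (X + 0)))\{a} | =a=> p1
  p1 = (a.((rec X. a.(a.(X + 0 + (X + 0)))\{a}) + 0 + ((rec X. a.(a.(X + 0 + (X + 0)))\{a}) + 0)))\{a} | (no moves)
LTS(Q): 2 reachable states
  q0 = rec X. b.(a.(X + 0 + (X + 0)))\{a} | =b=> q1
  q1 = (a.((rec X. b.(a.(X + 0 + (X + 0)))\{a}) + 0 + ((rec X. b.(a.(X + 0 + (X + 0)))\{a}) + 0)))\{a} | (no moves)
Trace ⟨a⟩ through P, begin at {p0}:
  step 1 (a): {p1}
  — P admits the full trace.
Trace ⟨a⟩ through Q, begin at {q0}:
  step 1 (a): no successor for Q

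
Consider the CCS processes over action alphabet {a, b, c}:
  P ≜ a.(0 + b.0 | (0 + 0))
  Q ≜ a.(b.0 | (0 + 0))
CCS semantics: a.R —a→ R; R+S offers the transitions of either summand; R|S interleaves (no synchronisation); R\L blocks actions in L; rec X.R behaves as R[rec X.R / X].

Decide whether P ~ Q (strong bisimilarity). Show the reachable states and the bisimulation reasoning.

LTS(P): 3 reachable states
  u0 = a.(0 + b.0 | (0 + 0)) ⊢ ··a··> u1
  u1 = 0 + b.0 | (0 + 0) ⊢ ··b··> u2
  u2 = 0 | (0 + 0) ⊢ ·
LTS(Q): 3 reachable states
  v0 = a.(b.0 | (0 + 0)) ⊢ ··a··> v1
  v1 = b.0 | (0 + 0) ⊢ ··b··> v2
  v2 = 0 | (0 + 0) ⊢ ·
Partition-refinement fixed point:
  B0 = {u0, v0}
  B1 = {u1, v1}
  B2 = {u2, v2}
u0 ∈ B0, v0 ∈ B0 → same block

P ~ Q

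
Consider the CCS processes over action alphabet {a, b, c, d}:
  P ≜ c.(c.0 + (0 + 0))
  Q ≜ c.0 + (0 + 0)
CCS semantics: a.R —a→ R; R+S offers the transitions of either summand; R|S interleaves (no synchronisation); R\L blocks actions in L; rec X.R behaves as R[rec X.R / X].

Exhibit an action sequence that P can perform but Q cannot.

LTS(P): 3 reachable states
  p0 = c.(c.0 + (0 + 0)) | -c-> p1
  p1 = c.0 + (0 + 0) | -c-> p2
  p2 = 0 | deadlocked
LTS(Q): 2 reachable states
  q0 = c.0 + (0 + 0) | -c-> q1
  q1 = 0 | deadlocked
Run σ = ⟨cc⟩ on P: start {p0}
  step 1 (c): {p1}
  step 2 (c): {p2}
  P completes σ.
Run σ = ⟨cc⟩ on Q: start {q0}
  step 1 (c): {q1}
  step 2 (c): no successor for Q

cc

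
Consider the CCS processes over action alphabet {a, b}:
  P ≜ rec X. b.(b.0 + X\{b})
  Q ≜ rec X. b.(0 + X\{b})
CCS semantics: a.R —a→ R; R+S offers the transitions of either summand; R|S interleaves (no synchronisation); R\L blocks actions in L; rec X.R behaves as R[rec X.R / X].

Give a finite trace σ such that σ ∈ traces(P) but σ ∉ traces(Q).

bb

Reachable graph of P (3 states):
  u0 = rec X. b.(b.0 + X\{b}) | —b→ u1
  u1 = b.0 + (rec X. b.(b.0 + X\{b}))\{b} | —b→ u2
  u2 = 0 | ∅
Reachable graph of Q (2 states):
  v0 = rec X. b.(0 + X\{b}) | —b→ v1
  v1 = 0 + (rec X. b.(0 + X\{b}))\{b} | ∅
Run σ = ⟨bb⟩ on P: start {u0}
  after b @ step 1: {u1}
  after b @ step 2: {u2}
  — P admits the full trace.
Run σ = ⟨bb⟩ on Q: start {v0}
  after b @ step 1: {v1}
  after b @ step 2: ∅  — Q cannot continue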